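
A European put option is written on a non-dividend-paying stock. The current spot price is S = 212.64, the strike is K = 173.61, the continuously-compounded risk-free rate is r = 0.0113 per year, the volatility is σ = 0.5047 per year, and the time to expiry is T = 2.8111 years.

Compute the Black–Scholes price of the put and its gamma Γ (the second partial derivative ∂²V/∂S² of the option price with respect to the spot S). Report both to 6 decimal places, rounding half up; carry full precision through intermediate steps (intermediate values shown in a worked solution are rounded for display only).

σ√T = 0.5047·√2.8111 = 0.846197
d₁ = (ln(S/K) + (r+σ²/2)T) / (σ√T) = (ln(212.64/173.61) + (0.0113+0.5047²/2)·2.8111) / 0.846197 = (0.202789 + 0.389790) / 0.846197 = 0.700285
d₂ = d₁ − σ√T = 0.700285 − 0.846197 = -0.145912
e^{−rT} = e^{−0.0113·2.8111} = 0.968734
N(−d₁) = 0.241875,  N(−d₂) = 0.558004
Put price V = K·e^{−rT}·N(−d₂) − S·N(−d₁) = 93.846233 − 51.432212 = 42.414021
φ(d₁) = (1/√(2π))·e^{−d₁²/2} = 0.312192
Γ = φ(d₁) / (S·σ·√T) = 0.001735

price = 42.414021
Γ = 0.001735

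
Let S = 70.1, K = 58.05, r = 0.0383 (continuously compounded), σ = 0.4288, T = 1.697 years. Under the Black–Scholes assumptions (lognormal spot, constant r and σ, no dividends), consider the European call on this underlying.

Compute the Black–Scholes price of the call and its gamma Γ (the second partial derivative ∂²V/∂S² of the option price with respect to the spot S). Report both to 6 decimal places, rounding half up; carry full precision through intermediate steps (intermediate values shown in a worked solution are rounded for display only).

price = 22.888013
Γ = 0.007786

σ√T = 0.4288·√1.697 = 0.558593
d₁ = (ln(S/K) + (r+σ²/2)T) / (σ√T) = (ln(70.1/58.05) + (0.0383+0.4288²/2)·1.697) / 0.558593 = (0.188618 + 0.221008) / 0.558593 = 0.733318
d₂ = d₁ − σ√T = 0.733318 − 0.558593 = 0.174725
e^{−rT} = e^{−0.0383·1.697} = 0.937072
N(d₁) = 0.768318,  N(d₂) = 0.569352
Call price V = S·N(d₁) − K·e^{−rT}·N(d₂) = 53.859071 − 30.971058 = 22.888013
φ(d₁) = (1/√(2π))·e^{−d₁²/2} = 0.304886
Γ = φ(d₁) / (S·σ·√T) = 0.007786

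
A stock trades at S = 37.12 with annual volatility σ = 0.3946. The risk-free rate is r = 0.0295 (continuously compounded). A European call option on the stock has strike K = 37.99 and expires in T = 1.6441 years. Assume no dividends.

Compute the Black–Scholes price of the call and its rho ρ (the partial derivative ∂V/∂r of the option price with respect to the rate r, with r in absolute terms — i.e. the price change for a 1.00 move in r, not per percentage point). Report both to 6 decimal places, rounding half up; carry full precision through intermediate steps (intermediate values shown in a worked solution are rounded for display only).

price = 7.794098
ρ = 24.967270

σ√T = 0.3946·√1.6441 = 0.505966
d₁ = (ln(S/K) + (r+σ²/2)T) / (σ√T) = (ln(37.12/37.99) + (0.0295+0.3946²/2)·1.6441) / 0.505966 = (-0.023167 + 0.176502) / 0.505966 = 0.303053
d₂ = d₁ − σ√T = 0.303053 − 0.505966 = -0.202913
e^{−rT} = e^{−0.0295·1.6441} = 0.952656
N(d₁) = 0.619075,  N(d₂) = 0.419602
Call price V = S·N(d₁) − K·e^{−rT}·N(d₂) = 22.980078 − 15.185980 = 7.794098
ρ = K·T·e^{−rT}·N(d₂) = 24.967270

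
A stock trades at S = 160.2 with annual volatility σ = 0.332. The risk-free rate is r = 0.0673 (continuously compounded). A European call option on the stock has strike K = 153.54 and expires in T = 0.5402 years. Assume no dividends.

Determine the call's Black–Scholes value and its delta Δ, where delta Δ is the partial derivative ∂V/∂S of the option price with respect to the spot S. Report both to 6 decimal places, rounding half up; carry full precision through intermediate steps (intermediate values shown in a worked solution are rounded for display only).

price = 21.807559
Δ = 0.671844

σ√T = 0.332·√0.5402 = 0.244014
d₁ = (ln(S/K) + (r+σ²/2)T) / (σ√T) = (ln(160.2/153.54) + (0.0673+0.332²/2)·0.5402) / 0.244014 = (0.042462 + 0.066127) / 0.244014 = 0.445010
d₂ = d₁ − σ√T = 0.445010 − 0.244014 = 0.200996
e^{−rT} = e^{−0.0673·0.5402} = 0.964297
N(d₁) = 0.671844,  N(d₂) = 0.579649
Call price V = S·N(d₁) − K·e^{−rT}·N(d₂) = 107.629378 − 85.821820 = 21.807559
Δ = N(d₁) = 0.671844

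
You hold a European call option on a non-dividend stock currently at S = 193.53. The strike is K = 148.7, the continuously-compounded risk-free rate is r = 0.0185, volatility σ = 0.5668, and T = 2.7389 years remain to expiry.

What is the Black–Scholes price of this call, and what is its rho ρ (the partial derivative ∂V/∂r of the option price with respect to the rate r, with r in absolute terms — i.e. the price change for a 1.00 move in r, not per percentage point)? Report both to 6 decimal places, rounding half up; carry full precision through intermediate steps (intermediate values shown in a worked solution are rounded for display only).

σ√T = 0.5668·√2.7389 = 0.938033
d₁ = (ln(S/K) + (r+σ²/2)T) / (σ√T) = (ln(193.53/148.7) + (0.0185+0.5668²/2)·2.7389) / 0.938033 = (0.263502 + 0.490622) / 0.938033 = 0.803942
d₂ = d₁ − σ√T = 0.803942 − 0.938033 = -0.134090
e^{−rT} = e^{−0.0185·2.7389} = 0.950593
N(d₁) = 0.789285,  N(d₂) = 0.446666
Call price V = S·N(d₁) − K·e^{−rT}·N(d₂) = 152.750287 − 63.137567 = 89.612720
ρ = K·T·e^{−rT}·N(d₂) = 172.927482

price = 89.612720
ρ = 172.927482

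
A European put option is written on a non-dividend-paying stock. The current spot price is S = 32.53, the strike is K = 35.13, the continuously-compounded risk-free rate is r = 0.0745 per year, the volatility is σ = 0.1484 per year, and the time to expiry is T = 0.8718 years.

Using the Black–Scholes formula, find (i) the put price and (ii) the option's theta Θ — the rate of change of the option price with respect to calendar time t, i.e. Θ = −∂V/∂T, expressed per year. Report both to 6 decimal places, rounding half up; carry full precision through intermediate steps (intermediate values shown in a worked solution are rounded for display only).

price = 2.009678
Θ = 0.346655

σ√T = 0.1484·√0.8718 = 0.138561
d₁ = (ln(S/K) + (r+σ²/2)T) / (σ√T) = (ln(32.53/35.13) + (0.0745+0.1484²/2)·0.8718) / 0.138561 = (-0.076893 + 0.074549) / 0.138561 = -0.016917
d₂ = d₁ − σ√T = -0.016917 − 0.138561 = -0.155478
e^{−rT} = e^{−0.0745·0.8718} = 0.937115
N(−d₁) = 0.506748,  N(−d₂) = 0.561778
Put price V = K·e^{−rT}·N(−d₂) − S·N(−d₁) = 18.494205 − 16.484527 = 2.009678
φ(d₁) = (1/√(2π))·e^{−d₁²/2} = 0.398885
Θ = −S·φ(d₁)·σ/(2√T) + r·K·e^{−rT}·N(−d₂) = −1.031163 + 1.377818 = 0.346655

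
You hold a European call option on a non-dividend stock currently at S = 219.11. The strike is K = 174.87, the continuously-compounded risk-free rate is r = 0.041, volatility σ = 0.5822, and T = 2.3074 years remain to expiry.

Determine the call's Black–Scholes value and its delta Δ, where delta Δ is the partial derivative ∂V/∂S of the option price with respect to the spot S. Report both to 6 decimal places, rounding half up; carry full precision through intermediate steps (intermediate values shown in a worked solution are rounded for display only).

price = 98.496506
Δ = 0.789352

σ√T = 0.5822·√2.3074 = 0.884369
d₁ = (ln(S/K) + (r+σ²/2)T) / (σ√T) = (ln(219.11/174.87) + (0.041+0.5822²/2)·2.3074) / 0.884369 = (0.225531 + 0.485658) / 0.884369 = 0.804176
d₂ = d₁ − σ√T = 0.804176 − 0.884369 = -0.080193
e^{−rT} = e^{−0.041·2.3074} = 0.909734
N(d₁) = 0.789352,  N(d₂) = 0.468042
Call price V = S·N(d₁) − K·e^{−rT}·N(d₂) = 172.955018 − 74.458513 = 98.496506
Δ = N(d₁) = 0.789352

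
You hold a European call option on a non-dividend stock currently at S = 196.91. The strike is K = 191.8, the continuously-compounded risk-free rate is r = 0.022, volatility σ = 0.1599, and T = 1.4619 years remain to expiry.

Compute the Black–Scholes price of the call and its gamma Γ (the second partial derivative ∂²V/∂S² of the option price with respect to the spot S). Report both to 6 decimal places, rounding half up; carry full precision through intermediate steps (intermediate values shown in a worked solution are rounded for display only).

price = 20.989637
Γ = 0.009677

σ√T = 0.1599·√1.4619 = 0.193334
d₁ = (ln(S/K) + (r+σ²/2)T) / (σ√T) = (ln(196.91/191.8) + (0.022+0.1599²/2)·1.4619) / 0.193334 = (0.026294 + 0.050851) / 0.193334 = 0.399022
d₂ = d₁ − σ√T = 0.399022 − 0.193334 = 0.205688
e^{−rT} = e^{−0.022·1.4619} = 0.968350
N(d₁) = 0.655061,  N(d₂) = 0.581483
Call price V = S·N(d₁) − K·e^{−rT}·N(d₂) = 128.988158 − 107.998521 = 20.989637
φ(d₁) = (1/√(2π))·e^{−d₁²/2} = 0.368414
Γ = φ(d₁) / (S·σ·√T) = 0.009677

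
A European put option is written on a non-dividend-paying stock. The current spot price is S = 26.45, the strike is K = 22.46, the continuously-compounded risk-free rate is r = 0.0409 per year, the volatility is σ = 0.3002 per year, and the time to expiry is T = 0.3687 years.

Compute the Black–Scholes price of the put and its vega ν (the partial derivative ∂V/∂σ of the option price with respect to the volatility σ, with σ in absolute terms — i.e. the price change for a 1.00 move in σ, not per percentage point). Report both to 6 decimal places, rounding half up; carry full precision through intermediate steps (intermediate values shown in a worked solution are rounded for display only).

σ√T = 0.3002·√0.3687 = 0.182283
d₁ = (ln(S/K) + (r+σ²/2)T) / (σ√T) = (ln(26.45/22.46) + (0.0409+0.3002²/2)·0.3687) / 0.182283 = (0.163520 + 0.031693) / 0.182283 = 1.070935
d₂ = d₁ − σ√T = 1.070935 − 0.182283 = 0.888651
e^{−rT} = e^{−0.0409·0.3687} = 0.985033
N(−d₁) = 0.142099,  N(−d₂) = 0.187095
Put price V = K·e^{−rT}·N(−d₂) − S·N(−d₁) = 4.139268 − 3.758529 = 0.380738
φ(d₁) = (1/√(2π))·e^{−d₁²/2} = 0.224835
ν = S·φ(d₁)·√T = 3.610987

price = 0.380738
ν = 3.610987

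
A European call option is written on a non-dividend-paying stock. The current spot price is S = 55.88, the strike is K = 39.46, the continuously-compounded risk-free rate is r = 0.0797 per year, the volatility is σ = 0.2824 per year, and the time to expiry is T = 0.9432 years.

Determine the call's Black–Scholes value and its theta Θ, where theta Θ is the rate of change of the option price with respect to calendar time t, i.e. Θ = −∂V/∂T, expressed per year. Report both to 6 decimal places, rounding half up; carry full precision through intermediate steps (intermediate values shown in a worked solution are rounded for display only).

σ√T = 0.2824·√0.9432 = 0.274263
d₁ = (ln(S/K) + (r+σ²/2)T) / (σ√T) = (ln(55.88/39.46) + (0.0797+0.2824²/2)·0.9432) / 0.274263 = (0.347919 + 0.112783) / 0.274263 = 1.679784
d₂ = d₁ − σ√T = 1.679784 − 0.274263 = 1.405522
e^{−rT} = e^{−0.0797·0.9432} = 0.927583
N(d₁) = 0.953500,  N(d₂) = 0.920067
Call price V = S·N(d₁) − K·e^{−rT}·N(d₂) = 53.281601 − 33.676680 = 19.604921
φ(d₁) = (1/√(2π))·e^{−d₁²/2} = 0.097317
Θ = −S·φ(d₁)·σ/(2√T) − r·K·e^{−rT}·N(d₂) = −0.790642 − 2.684031 = -3.474674

price = 19.604921
Θ = -3.474674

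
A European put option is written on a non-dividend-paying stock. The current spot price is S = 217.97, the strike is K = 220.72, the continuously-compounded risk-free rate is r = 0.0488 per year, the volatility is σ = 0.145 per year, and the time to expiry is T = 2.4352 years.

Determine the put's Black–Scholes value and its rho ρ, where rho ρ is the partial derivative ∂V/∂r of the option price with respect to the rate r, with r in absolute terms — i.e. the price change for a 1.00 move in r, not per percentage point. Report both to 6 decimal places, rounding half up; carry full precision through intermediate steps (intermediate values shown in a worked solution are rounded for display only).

price = 9.663091
ρ = -172.141317

σ√T = 0.145·√2.4352 = 0.226274
d₁ = (ln(S/K) + (r+σ²/2)T) / (σ√T) = (ln(217.97/220.72) + (0.0488+0.145²/2)·2.4352) / 0.226274 = (-0.012537 + 0.144438) / 0.226274 = 0.582922
d₂ = d₁ − σ√T = 0.582922 − 0.226274 = 0.356648
e^{−rT} = e^{−0.0488·2.4352} = 0.887952
N(−d₁) = 0.279973,  N(−d₂) = 0.360678
Put price V = K·e^{−rT}·N(−d₂) − S·N(−d₁) = 70.688780 − 61.025690 = 9.663091
ρ = −K·T·e^{−rT}·N(−d₂) = -172.141317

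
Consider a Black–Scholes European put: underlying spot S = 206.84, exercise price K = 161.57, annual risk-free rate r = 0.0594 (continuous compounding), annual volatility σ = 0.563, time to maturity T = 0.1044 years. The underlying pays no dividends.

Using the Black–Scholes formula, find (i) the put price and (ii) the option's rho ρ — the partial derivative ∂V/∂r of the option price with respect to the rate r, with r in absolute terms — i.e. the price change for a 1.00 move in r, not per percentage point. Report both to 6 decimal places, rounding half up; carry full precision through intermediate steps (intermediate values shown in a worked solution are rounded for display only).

σ√T = 0.563·√0.1044 = 0.181911
d₁ = (ln(S/K) + (r+σ²/2)T) / (σ√T) = (ln(206.84/161.57) + (0.0594+0.563²/2)·0.1044) / 0.181911 = (0.247007 + 0.022747) / 0.181911 = 1.482892
d₂ = d₁ − σ√T = 1.482892 − 0.181911 = 1.300981
e^{−rT} = e^{−0.0594·0.1044} = 0.993818
N(−d₁) = 0.069052,  N(−d₂) = 0.096632
Put price V = K·e^{−rT}·N(−d₂) − S·N(−d₁) = 15.516379 − 14.282618 = 1.233761
ρ = −K·T·e^{−rT}·N(−d₂) = -1.619910

price = 1.233761
ρ = -1.619910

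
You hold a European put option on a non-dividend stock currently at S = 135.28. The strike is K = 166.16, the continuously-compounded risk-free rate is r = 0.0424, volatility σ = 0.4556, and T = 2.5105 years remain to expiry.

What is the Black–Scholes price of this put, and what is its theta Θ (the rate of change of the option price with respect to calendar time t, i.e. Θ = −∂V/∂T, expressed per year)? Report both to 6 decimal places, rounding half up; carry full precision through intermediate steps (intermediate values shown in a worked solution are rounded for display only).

price = 47.529004
Θ = -3.191891

σ√T = 0.4556·√2.5105 = 0.721878
d₁ = (ln(S/K) + (r+σ²/2)T) / (σ√T) = (ln(135.28/166.16) + (0.0424+0.4556²/2)·2.5105) / 0.721878 = (-0.205604 + 0.366999) / 0.721878 = 0.223576
d₂ = d₁ − σ√T = 0.223576 − 0.721878 = -0.498302
e^{−rT} = e^{−0.0424·2.5105} = 0.899024
N(−d₁) = 0.411544,  N(−d₂) = 0.690864
Put price V = K·e^{−rT}·N(−d₂) − S·N(−d₁) = 103.202620 − 55.673616 = 47.529004
φ(d₁) = (1/√(2π))·e^{−d₁²/2} = 0.389095
Θ = −S·φ(d₁)·σ/(2√T) + r·K·e^{−rT}·N(−d₂) = −7.567682 + 4.375791 = -3.191891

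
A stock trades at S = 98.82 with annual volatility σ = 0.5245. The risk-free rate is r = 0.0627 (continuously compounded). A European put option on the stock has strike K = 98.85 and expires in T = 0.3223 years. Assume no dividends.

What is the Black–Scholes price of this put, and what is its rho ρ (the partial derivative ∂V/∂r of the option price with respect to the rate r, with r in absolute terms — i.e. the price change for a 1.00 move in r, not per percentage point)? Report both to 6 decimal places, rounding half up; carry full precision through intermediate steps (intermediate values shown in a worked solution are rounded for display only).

price = 10.632418
ρ = -16.631682

σ√T = 0.5245·√0.3223 = 0.297766
d₁ = (ln(S/K) + (r+σ²/2)T) / (σ√T) = (ln(98.82/98.85) + (0.0627+0.5245²/2)·0.3223) / 0.297766 = (-0.000304 + 0.064541) / 0.297766 = 0.215730
d₂ = d₁ − σ√T = 0.215730 − 0.297766 = -0.082037
e^{−rT} = e^{−0.0627·0.3223} = 0.979995
N(−d₁) = 0.414599,  N(−d₂) = 0.532691
Put price V = K·e^{−rT}·N(−d₂) − S·N(−d₁) = 51.603109 − 40.970692 = 10.632418
ρ = −K·T·e^{−rT}·N(−d₂) = -16.631682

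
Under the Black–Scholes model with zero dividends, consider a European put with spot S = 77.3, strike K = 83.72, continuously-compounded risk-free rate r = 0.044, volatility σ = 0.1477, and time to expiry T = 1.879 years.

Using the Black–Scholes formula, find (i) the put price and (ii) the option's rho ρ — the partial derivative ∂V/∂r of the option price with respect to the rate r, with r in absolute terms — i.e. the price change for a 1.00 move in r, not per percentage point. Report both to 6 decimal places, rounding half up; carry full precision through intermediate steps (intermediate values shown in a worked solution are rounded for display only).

price = 6.112945
ρ = -77.430879

σ√T = 0.1477·√1.879 = 0.202462
d₁ = (ln(S/K) + (r+σ²/2)T) / (σ√T) = (ln(77.3/83.72) + (0.044+0.1477²/2)·1.879) / 0.202462 = (-0.079784 + 0.103171) / 0.202462 = 0.115516
d₂ = d₁ − σ√T = 0.115516 − 0.202462 = -0.086947
e^{−rT} = e^{−0.044·1.879} = 0.920649
N(−d₁) = 0.454018,  N(−d₂) = 0.534643
Put price V = K·e^{−rT}·N(−d₂) − S·N(−d₁) = 41.208557 − 35.095611 = 6.112945
ρ = −K·T·e^{−rT}·N(−d₂) = -77.430879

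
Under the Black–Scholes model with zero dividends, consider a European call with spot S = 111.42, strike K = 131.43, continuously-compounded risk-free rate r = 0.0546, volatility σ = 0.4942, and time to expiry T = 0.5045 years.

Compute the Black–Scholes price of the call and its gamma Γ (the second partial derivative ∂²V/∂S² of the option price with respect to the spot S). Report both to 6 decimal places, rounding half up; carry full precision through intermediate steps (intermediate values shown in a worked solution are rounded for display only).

price = 9.698336
Γ = 0.009964

σ√T = 0.4942·√0.5045 = 0.351021
d₁ = (ln(S/K) + (r+σ²/2)T) / (σ√T) = (ln(111.42/131.43) + (0.0546+0.4942²/2)·0.5045) / 0.351021 = (-0.165168 + 0.089154) / 0.351021 = -0.216551
d₂ = d₁ − σ√T = -0.216551 − 0.351021 = -0.567572
e^{−rT} = e^{−0.0546·0.5045} = 0.972830
N(d₁) = 0.414279,  N(d₂) = 0.285163
Call price V = S·N(d₁) − K·e^{−rT}·N(d₂) = 46.158991 − 36.460655 = 9.698336
φ(d₁) = (1/√(2π))·e^{−d₁²/2} = 0.389697
Γ = φ(d₁) / (S·σ·√T) = 0.009964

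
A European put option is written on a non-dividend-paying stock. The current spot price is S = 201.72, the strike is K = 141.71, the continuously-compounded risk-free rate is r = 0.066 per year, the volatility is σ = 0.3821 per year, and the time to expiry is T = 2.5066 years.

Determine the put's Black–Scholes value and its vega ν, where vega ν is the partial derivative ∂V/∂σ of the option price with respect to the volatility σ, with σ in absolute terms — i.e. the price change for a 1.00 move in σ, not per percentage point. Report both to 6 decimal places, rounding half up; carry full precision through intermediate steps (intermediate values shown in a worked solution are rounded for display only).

σ√T = 0.3821·√2.5066 = 0.604950
d₁ = (ln(S/K) + (r+σ²/2)T) / (σ√T) = (ln(201.72/141.71) + (0.066+0.3821²/2)·2.5066) / 0.604950 = (0.353098 + 0.348418) / 0.604950 = 1.159626
d₂ = d₁ − σ√T = 1.159626 − 0.604950 = 0.554676
e^{−rT} = e^{−0.066·2.5066} = 0.847524
N(−d₁) = 0.123101,  N(−d₂) = 0.289558
Put price V = K·e^{−rT}·N(−d₂) − S·N(−d₁) = 34.776721 − 24.831849 = 9.944872
φ(d₁) = (1/√(2π))·e^{−d₁²/2} = 0.203660
ν = S·φ(d₁)·√T = 65.042415

price = 9.944872
ν = 65.042415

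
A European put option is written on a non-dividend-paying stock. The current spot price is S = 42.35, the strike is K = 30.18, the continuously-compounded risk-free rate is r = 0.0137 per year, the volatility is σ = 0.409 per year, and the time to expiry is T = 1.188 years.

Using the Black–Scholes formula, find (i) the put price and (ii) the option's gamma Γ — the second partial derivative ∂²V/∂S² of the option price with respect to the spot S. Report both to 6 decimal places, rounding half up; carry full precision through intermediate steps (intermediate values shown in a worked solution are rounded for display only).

σ√T = 0.409·√1.188 = 0.445791
d₁ = (ln(S/K) + (r+σ²/2)T) / (σ√T) = (ln(42.35/30.18) + (0.0137+0.409²/2)·1.188) / 0.445791 = (0.338789 + 0.115641) / 0.445791 = 1.019377
d₂ = d₁ − σ√T = 1.019377 − 0.445791 = 0.573586
e^{−rT} = e^{−0.0137·1.188} = 0.983856
N(−d₁) = 0.154012,  N(−d₂) = 0.283124
Put price V = K·e^{−rT}·N(−d₂) − S·N(−d₁) = 8.406737 − 6.522405 = 1.884332
φ(d₁) = (1/√(2π))·e^{−d₁²/2} = 0.237283
Γ = φ(d₁) / (S·σ·√T) = 0.012568

price = 1.884332
Γ = 0.012568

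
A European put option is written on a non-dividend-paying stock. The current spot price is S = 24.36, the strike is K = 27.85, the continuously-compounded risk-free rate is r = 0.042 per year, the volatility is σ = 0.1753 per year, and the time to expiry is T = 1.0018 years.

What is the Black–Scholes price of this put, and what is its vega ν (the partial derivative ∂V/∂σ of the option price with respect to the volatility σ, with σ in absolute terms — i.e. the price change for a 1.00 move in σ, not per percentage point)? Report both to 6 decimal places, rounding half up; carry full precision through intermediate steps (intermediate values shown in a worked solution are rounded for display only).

σ√T = 0.1753·√1.0018 = 0.175458
d₁ = (ln(S/K) + (r+σ²/2)T) / (σ√T) = (ln(24.36/27.85) + (0.042+0.1753²/2)·1.0018) / 0.175458 = (-0.133891 + 0.057468) / 0.175458 = -0.435559
d₂ = d₁ − σ√T = -0.435559 − 0.175458 = -0.611017
e^{−rT} = e^{−0.042·1.0018} = 0.958797
N(−d₁) = 0.668422,  N(−d₂) = 0.729406
Put price V = K·e^{−rT}·N(−d₂) − S·N(−d₁) = 19.476962 − 16.282753 = 3.194209
φ(d₁) = (1/√(2π))·e^{−d₁²/2} = 0.362840
ν = S·φ(d₁)·√T = 8.846724

price = 3.194209
ν = 8.846724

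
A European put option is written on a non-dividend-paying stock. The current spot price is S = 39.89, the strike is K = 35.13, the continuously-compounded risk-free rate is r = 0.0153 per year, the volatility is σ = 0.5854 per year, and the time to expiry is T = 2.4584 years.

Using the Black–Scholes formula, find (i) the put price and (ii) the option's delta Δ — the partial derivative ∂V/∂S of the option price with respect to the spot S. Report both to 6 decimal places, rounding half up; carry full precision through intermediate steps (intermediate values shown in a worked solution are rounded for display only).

σ√T = 0.5854·√2.4584 = 0.917865
d₁ = (ln(S/K) + (r+σ²/2)T) / (σ√T) = (ln(39.89/35.13) + (0.0153+0.5854²/2)·2.4584) / 0.917865 = (0.127070 + 0.458852) / 0.917865 = 0.638353
d₂ = d₁ − σ√T = 0.638353 − 0.917865 = -0.279512
e^{−rT} = e^{−0.0153·2.4584} = 0.963085
N(−d₁) = 0.261622,  N(−d₂) = 0.610074
Put price V = K·e^{−rT}·N(−d₂) − S·N(−d₁) = 20.640749 − 10.436100 = 10.204649
Δ = −N(−d₁) = -0.261622

price = 10.204649
Δ = -0.261622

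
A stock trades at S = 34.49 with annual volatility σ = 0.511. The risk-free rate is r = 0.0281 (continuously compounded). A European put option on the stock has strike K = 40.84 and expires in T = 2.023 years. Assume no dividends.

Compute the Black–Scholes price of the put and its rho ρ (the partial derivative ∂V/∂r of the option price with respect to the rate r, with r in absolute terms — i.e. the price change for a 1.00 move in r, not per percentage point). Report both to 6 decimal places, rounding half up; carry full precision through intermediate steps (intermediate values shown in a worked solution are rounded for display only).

price = 12.529535
ρ = -54.455529

σ√T = 0.511·√2.023 = 0.726807
d₁ = (ln(S/K) + (r+σ²/2)T) / (σ√T) = (ln(34.49/40.84) + (0.0281+0.511²/2)·2.023) / 0.726807 = (-0.168993 + 0.320970) / 0.726807 = 0.209103
d₂ = d₁ − σ√T = 0.209103 − 0.726807 = -0.517703
e^{−rT} = e^{−0.0281·2.023} = 0.944739
N(−d₁) = 0.417184,  N(−d₂) = 0.697667
Put price V = K·e^{−rT}·N(−d₂) − S·N(−d₁) = 26.918205 − 14.388670 = 12.529535
ρ = −K·T·e^{−rT}·N(−d₂) = -54.455529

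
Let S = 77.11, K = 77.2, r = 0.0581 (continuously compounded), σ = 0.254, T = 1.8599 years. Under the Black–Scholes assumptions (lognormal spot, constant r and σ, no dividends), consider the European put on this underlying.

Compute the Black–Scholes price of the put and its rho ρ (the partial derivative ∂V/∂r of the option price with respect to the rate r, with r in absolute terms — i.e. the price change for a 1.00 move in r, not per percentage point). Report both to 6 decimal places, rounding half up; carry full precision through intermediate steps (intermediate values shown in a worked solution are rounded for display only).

σ√T = 0.254·√1.8599 = 0.346401
d₁ = (ln(S/K) + (r+σ²/2)T) / (σ√T) = (ln(77.11/77.2) + (0.0581+0.254²/2)·1.8599) / 0.346401 = (-0.001166 + 0.168057) / 0.346401 = 0.481784
d₂ = d₁ − σ√T = 0.481784 − 0.346401 = 0.135384
e^{−rT} = e^{−0.0581·1.8599} = 0.897574
N(−d₁) = 0.314980,  N(−d₂) = 0.446154
Put price V = K·e^{−rT}·N(−d₂) − S·N(−d₁) = 30.915218 − 24.288073 = 6.627145
ρ = −K·T·e^{−rT}·N(−d₂) = -57.499214

price = 6.627145
ρ = -57.499214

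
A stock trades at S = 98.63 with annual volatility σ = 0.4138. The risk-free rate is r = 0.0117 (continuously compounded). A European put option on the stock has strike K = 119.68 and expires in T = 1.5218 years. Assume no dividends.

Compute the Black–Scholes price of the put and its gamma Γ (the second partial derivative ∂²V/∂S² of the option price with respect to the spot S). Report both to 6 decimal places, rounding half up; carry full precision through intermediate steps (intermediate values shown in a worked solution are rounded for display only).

price = 32.491436
Γ = 0.007893

σ√T = 0.4138·√1.5218 = 0.510469
d₁ = (ln(S/K) + (r+σ²/2)T) / (σ√T) = (ln(98.63/119.68) + (0.0117+0.4138²/2)·1.5218) / 0.510469 = (-0.193446 + 0.148094) / 0.510469 = -0.088843
d₂ = d₁ − σ√T = -0.088843 − 0.510469 = -0.599312
e^{−rT} = e^{−0.0117·1.5218} = 0.982353
N(−d₁) = 0.535397,  N(−d₂) = 0.725518
Put price V = K·e^{−rT}·N(−d₂) − S·N(−d₁) = 85.297620 − 52.806184 = 32.491436
φ(d₁) = (1/√(2π))·e^{−d₁²/2} = 0.397371
Γ = φ(d₁) / (S·σ·√T) = 0.007893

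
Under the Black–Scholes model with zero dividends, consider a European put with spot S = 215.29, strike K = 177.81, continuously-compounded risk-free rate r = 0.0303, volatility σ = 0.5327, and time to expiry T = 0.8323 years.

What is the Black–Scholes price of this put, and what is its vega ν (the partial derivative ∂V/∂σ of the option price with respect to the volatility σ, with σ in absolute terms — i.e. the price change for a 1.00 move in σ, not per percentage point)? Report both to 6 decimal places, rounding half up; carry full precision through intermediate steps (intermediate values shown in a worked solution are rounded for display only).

σ√T = 0.5327·√0.8323 = 0.485985
d₁ = (ln(S/K) + (r+σ²/2)T) / (σ√T) = (ln(215.29/177.81) + (0.0303+0.5327²/2)·0.8323) / 0.485985 = (0.191270 + 0.143309) / 0.485985 = 0.688457
d₂ = d₁ − σ√T = 0.688457 − 0.485985 = 0.202472
e^{−rT} = e^{−0.0303·0.8323} = 0.975097
N(−d₁) = 0.245582,  N(−d₂) = 0.419774
Put price V = K·e^{−rT}·N(−d₂) − S·N(−d₁) = 72.781180 − 52.871451 = 19.909729
φ(d₁) = (1/√(2π))·e^{−d₁²/2} = 0.314766
ν = S·φ(d₁)·√T = 61.823259

price = 19.909729
ν = 61.823259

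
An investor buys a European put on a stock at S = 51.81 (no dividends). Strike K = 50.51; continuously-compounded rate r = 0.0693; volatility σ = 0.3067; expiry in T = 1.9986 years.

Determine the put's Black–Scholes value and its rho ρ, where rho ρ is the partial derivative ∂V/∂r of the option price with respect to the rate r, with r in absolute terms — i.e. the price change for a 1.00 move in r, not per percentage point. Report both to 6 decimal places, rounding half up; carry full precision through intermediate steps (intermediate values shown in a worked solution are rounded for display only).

σ√T = 0.3067·√1.9986 = 0.433587
d₁ = (ln(S/K) + (r+σ²/2)T) / (σ√T) = (ln(51.81/50.51) + (0.0693+0.3067²/2)·1.9986) / 0.433587 = (0.025412 + 0.232502) / 0.433587 = 0.594837
d₂ = d₁ − σ√T = 0.594837 − 0.433587 = 0.161250
e^{−rT} = e^{−0.0693·1.9986} = 0.870661
N(−d₁) = 0.275976,  N(−d₂) = 0.435948
Put price V = K·e^{−rT}·N(−d₂) − S·N(−d₁) = 19.171735 − 14.298328 = 4.873407
ρ = −K·T·e^{−rT}·N(−d₂) = -38.316629

price = 4.873407
ρ = -38.316629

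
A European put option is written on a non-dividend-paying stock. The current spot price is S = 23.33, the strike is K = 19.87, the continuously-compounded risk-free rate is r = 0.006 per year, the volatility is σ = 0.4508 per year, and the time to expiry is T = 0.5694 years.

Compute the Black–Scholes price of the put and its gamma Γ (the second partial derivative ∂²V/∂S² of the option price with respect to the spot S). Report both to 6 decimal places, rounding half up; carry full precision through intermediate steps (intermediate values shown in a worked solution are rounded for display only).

price = 1.476513
Γ = 0.040643

σ√T = 0.4508·√0.5694 = 0.340167
d₁ = (ln(S/K) + (r+σ²/2)T) / (σ√T) = (ln(23.33/19.87) + (0.006+0.4508²/2)·0.5694) / 0.340167 = (0.160529 + 0.061273) / 0.340167 = 0.652039
d₂ = d₁ − σ√T = 0.652039 − 0.340167 = 0.311872
e^{−rT} = e^{−0.006·0.5694} = 0.996589
N(−d₁) = 0.257188,  N(−d₂) = 0.377569
Put price V = K·e^{−rT}·N(−d₂) − S·N(−d₁) = 7.476711 − 6.000197 = 1.476513
φ(d₁) = (1/√(2π))·e^{−d₁²/2} = 0.322544
Γ = φ(d₁) / (S·σ·√T) = 0.040643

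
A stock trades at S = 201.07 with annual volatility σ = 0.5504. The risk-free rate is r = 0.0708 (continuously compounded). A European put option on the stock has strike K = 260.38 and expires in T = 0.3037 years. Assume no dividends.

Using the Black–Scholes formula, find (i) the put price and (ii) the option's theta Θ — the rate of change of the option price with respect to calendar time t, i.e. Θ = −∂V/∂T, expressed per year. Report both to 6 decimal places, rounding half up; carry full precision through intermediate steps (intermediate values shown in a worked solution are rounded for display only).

price = 62.242762
Θ = -17.976638

σ√T = 0.5504·√0.3037 = 0.303320
d₁ = (ln(S/K) + (r+σ²/2)T) / (σ√T) = (ln(201.07/260.38) + (0.0708+0.5504²/2)·0.3037) / 0.303320 = (-0.258489 + 0.067503) / 0.303320 = -0.629651
d₂ = d₁ − σ√T = -0.629651 − 0.303320 = -0.932971
e^{−rT} = e^{−0.0708·0.3037} = 0.978728
N(−d₁) = 0.735538,  N(−d₂) = 0.824582
Put price V = K·e^{−rT}·N(−d₂) − S·N(−d₁) = 210.137478 − 147.894716 = 62.242762
φ(d₁) = (1/√(2π))·e^{−d₁²/2} = 0.327205
Θ = −S·φ(d₁)·σ/(2√T) + r·K·e^{−rT}·N(−d₂) = −32.854371 + 14.877733 = -17.976638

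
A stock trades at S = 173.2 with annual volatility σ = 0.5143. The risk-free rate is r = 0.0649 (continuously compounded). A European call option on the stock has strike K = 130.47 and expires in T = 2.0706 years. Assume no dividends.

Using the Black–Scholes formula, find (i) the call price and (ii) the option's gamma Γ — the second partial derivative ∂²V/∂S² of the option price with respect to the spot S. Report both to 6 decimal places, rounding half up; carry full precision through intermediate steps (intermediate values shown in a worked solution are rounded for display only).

price = 77.061182
Γ = 0.002011

σ√T = 0.5143·√2.0706 = 0.740056
d₁ = (ln(S/K) + (r+σ²/2)T) / (σ√T) = (ln(173.2/130.47) + (0.0649+0.5143²/2)·2.0706) / 0.740056 = (0.283304 + 0.408223) / 0.740056 = 0.934425
d₂ = d₁ − σ√T = 0.934425 − 0.740056 = 0.194369
e^{−rT} = e^{−0.0649·2.0706} = 0.874256
N(d₁) = 0.824958,  N(d₂) = 0.577057
Call price V = S·N(d₁) − K·e^{−rT}·N(d₂) = 142.882678 − 65.821495 = 77.061182
φ(d₁) = (1/√(2π))·e^{−d₁²/2} = 0.257815
Γ = φ(d₁) / (S·σ·√T) = 0.002011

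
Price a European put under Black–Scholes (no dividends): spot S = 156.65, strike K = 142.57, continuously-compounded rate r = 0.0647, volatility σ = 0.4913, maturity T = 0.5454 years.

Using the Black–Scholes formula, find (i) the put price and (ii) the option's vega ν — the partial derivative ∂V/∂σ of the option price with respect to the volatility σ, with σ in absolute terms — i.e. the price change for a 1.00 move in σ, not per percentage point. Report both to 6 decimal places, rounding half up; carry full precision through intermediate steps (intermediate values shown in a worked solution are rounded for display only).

σ√T = 0.4913·√0.5454 = 0.362831
d₁ = (ln(S/K) + (r+σ²/2)T) / (σ√T) = (ln(156.65/142.57) + (0.0647+0.4913²/2)·0.5454) / 0.362831 = (0.094181 + 0.101111) / 0.362831 = 0.538244
d₂ = d₁ − σ√T = 0.538244 − 0.362831 = 0.175413
e^{−rT} = e^{−0.0647·0.5454} = 0.965328
N(−d₁) = 0.295204,  N(−d₂) = 0.430378
Put price V = K·e^{−rT}·N(−d₂) − S·N(−d₁) = 59.231509 − 46.243775 = 12.987733
φ(d₁) = (1/√(2π))·e^{−d₁²/2} = 0.345145
ν = S·φ(d₁)·√T = 39.929064

price = 12.987733
ν = 39.929064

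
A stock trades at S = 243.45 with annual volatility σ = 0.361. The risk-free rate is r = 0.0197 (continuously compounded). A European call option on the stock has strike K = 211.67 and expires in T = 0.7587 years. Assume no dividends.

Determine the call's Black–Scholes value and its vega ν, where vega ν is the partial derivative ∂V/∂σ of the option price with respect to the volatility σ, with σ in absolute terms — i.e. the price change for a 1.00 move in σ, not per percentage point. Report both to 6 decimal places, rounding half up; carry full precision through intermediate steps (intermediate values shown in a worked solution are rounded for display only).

price = 49.012170
ν = 68.504492

σ√T = 0.361·√0.7587 = 0.314443
d₁ = (ln(S/K) + (r+σ²/2)T) / (σ√T) = (ln(243.45/211.67) + (0.0197+0.361²/2)·0.7587) / 0.314443 = (0.139883 + 0.064384) / 0.314443 = 0.649614
d₂ = d₁ − σ√T = 0.649614 − 0.314443 = 0.335171
e^{−rT} = e^{−0.0197·0.7587} = 0.985165
N(d₁) = 0.742029,  N(d₂) = 0.631252
Call price V = S·N(d₁) − K·e^{−rT}·N(d₂) = 180.647026 − 131.634856 = 49.012170
φ(d₁) = (1/√(2π))·e^{−d₁²/2} = 0.323053
ν = S·φ(d₁)·√T = 68.504492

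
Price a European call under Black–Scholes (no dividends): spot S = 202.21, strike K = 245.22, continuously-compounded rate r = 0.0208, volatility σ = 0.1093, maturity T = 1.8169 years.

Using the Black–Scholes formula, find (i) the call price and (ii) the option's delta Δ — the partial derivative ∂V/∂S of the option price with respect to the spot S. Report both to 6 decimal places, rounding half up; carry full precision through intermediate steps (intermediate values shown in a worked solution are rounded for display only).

σ√T = 0.1093·√1.8169 = 0.147328
d₁ = (ln(S/K) + (r+σ²/2)T) / (σ√T) = (ln(202.21/245.22) + (0.0208+0.1093²/2)·1.8169) / 0.147328 = (-0.192849 + 0.048644) / 0.147328 = -0.978799
d₂ = d₁ − σ√T = -0.978799 − 0.147328 = -1.126128
e^{−rT} = e^{−0.0208·1.8169} = 0.962914
N(d₁) = 0.163840,  N(d₂) = 0.130056
Call price V = S·N(d₁) − K·e^{−rT}·N(d₂) = 33.129992 − 30.709505 = 2.420487
Δ = N(d₁) = 0.163840

price = 2.420487
Δ = 0.163840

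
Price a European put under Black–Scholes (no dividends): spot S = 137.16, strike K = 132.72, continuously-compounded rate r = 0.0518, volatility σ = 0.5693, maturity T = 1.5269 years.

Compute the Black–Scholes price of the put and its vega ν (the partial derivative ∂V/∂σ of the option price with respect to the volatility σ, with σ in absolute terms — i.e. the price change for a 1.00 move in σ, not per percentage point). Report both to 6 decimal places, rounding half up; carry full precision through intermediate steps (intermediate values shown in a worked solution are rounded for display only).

σ√T = 0.5693·√1.5269 = 0.703471
d₁ = (ln(S/K) + (r+σ²/2)T) / (σ√T) = (ln(137.16/132.72) + (0.0518+0.5693²/2)·1.5269) / 0.703471 = (0.032906 + 0.326529) / 0.703471 = 0.510946
d₂ = d₁ − σ√T = 0.510946 − 0.703471 = -0.192525
e^{−rT} = e^{−0.0518·1.5269} = 0.923954
N(−d₁) = 0.304694,  N(−d₂) = 0.576335
Put price V = K·e^{−rT}·N(−d₂) − S·N(−d₁) = 70.674263 − 41.791887 = 28.882375
φ(d₁) = (1/√(2π))·e^{−d₁²/2} = 0.350123
ν = S·φ(d₁)·√T = 59.340761

price = 28.882375
ν = 59.340761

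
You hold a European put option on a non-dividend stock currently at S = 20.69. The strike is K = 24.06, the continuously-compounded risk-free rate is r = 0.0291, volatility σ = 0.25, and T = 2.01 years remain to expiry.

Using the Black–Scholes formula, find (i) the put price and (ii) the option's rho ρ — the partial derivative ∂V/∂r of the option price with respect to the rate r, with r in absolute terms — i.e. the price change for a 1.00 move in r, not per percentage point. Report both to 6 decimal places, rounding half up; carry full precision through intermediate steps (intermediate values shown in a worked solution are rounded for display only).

σ√T = 0.25·√2.01 = 0.354436
d₁ = (ln(S/K) + (r+σ²/2)T) / (σ√T) = (ln(20.69/24.06) + (0.0291+0.25²/2)·2.01) / 0.354436 = (-0.150900 + 0.121303) / 0.354436 = -0.083504
d₂ = d₁ − σ√T = -0.083504 − 0.354436 = -0.437940
e^{−rT} = e^{−0.0291·2.01} = 0.943187
N(−d₁) = 0.533274,  N(−d₂) = 0.669285
Put price V = K·e^{−rT}·N(−d₂) − S·N(−d₁) = 15.188134 − 11.033449 = 4.154686
ρ = −K·T·e^{−rT}·N(−d₂) = -30.528150

price = 4.154686
ρ = -30.528150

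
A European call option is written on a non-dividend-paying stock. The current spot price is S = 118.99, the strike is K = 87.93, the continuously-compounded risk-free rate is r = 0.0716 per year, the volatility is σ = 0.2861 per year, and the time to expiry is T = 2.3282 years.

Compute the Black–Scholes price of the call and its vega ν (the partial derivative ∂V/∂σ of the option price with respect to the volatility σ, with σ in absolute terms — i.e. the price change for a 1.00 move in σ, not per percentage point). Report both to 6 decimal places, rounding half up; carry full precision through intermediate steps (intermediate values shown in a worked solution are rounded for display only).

σ√T = 0.2861·√2.3282 = 0.436544
d₁ = (ln(S/K) + (r+σ²/2)T) / (σ√T) = (ln(118.99/87.93) + (0.0716+0.2861²/2)·2.3282) / 0.436544 = (0.302498 + 0.261984) / 0.436544 = 1.293072
d₂ = d₁ − σ√T = 1.293072 − 0.436544 = 0.856528
e^{−rT} = e^{−0.0716·2.3282} = 0.846454
N(d₁) = 0.902007,  N(d₂) = 0.804147
Call price V = S·N(d₁) − K·e^{−rT}·N(d₂) = 107.329806 − 59.851645 = 47.478161
φ(d₁) = (1/√(2π))·e^{−d₁²/2} = 0.172915
ν = S·φ(d₁)·√T = 31.394442

price = 47.478161
ν = 31.394442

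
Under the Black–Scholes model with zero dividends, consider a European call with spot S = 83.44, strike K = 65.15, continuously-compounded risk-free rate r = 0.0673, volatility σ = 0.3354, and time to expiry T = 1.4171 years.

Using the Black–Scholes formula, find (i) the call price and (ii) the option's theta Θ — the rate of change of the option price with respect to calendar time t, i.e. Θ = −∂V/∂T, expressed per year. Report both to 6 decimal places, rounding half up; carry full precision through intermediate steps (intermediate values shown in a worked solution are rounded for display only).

price = 27.219234
Θ = -5.648385

σ√T = 0.3354·√1.4171 = 0.399267
d₁ = (ln(S/K) + (r+σ²/2)T) / (σ√T) = (ln(83.44/65.15) + (0.0673+0.3354²/2)·1.4171) / 0.399267 = (0.247436 + 0.175078) / 0.399267 = 1.058223
d₂ = d₁ − σ√T = 1.058223 − 0.399267 = 0.658956
e^{−rT} = e^{−0.0673·1.4171} = 0.909036
N(d₁) = 0.855023,  N(d₂) = 0.745038
Call price V = S·N(d₁) − K·e^{−rT}·N(d₂) = 71.343126 − 44.123891 = 27.219234
φ(d₁) = (1/√(2π))·e^{−d₁²/2} = 0.227898
Θ = −S·φ(d₁)·σ/(2√T) − r·K·e^{−rT}·N(d₂) = −2.678847 − 2.969538 = -5.648385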